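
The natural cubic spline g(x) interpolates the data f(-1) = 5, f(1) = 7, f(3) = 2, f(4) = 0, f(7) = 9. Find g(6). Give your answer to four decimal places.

4.3798

Write m_i for g''(x_i). With h_i = 2, 2, 1, 3 and divided differences Δ_i = 1, -5/2, -2, 3, the continuity of g' gives the tridiagonal system
  2·m_0 + 8·m_1 + 2·m_2 = 6(Δ_1 - Δ_0) = -21
  2·m_1 + 6·m_2 + 1·m_3 = 6(Δ_2 - Δ_1) = 3
  1·m_2 + 8·m_3 + 3·m_4 = 6(Δ_3 - Δ_2) = 30
Natural end conditions: m_0 = m_4 = 0.
Solving the tridiagonal system: m_0 = 0, m_1 = -975/344, m_2 = 36/43, m_3 = 627/172, m_4 = 0.
On [4, 7], g(x) = 0 - 111/172·(x - 4) + 627/344·(x - 4)² - 209/1032·(x - 4)³.
With (x - 4) = 2: g(6) = 565/129.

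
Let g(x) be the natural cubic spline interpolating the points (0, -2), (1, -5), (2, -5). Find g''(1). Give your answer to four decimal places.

4.5000

With m_i denoting the second derivative at x_i, h_i = 1, 1, and Δ_i = (y_(i+1) − y_i)/h_i = -3, 0:
  1·m_0 + 4·m_1 + 1·m_2 = 6(Δ_1 - Δ_0) = 18
Natural end conditions: m_0 = m_2 = 0.
Solving: m_0 = 0, m_1 = 9/2, m_2 = 0.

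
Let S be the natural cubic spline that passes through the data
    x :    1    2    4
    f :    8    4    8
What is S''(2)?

Write M_i for S''(x_i). With h_i = 1, 2 and divided differences Δ_i = -4, 2, the continuity of S' gives the tridiagonal system
  1·M_0 + 6·M_1 + 2·M_2 = 6(Δ_1 - Δ_0) = 36
Natural end conditions: M_0 = M_2 = 0.
Forward elimination and back-substitution give M_0 = 0, M_1 = 6, M_2 = 0.

6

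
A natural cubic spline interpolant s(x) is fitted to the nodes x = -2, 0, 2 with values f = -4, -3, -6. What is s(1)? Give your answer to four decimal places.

-4.1250

With m_i denoting the second derivative at x_i, h_i = 2, 2, and Δ_i = (y_(i+1) − y_i)/h_i = 1/2, -3/2:
  2·m_0 + 8·m_1 + 2·m_2 = 6(Δ_1 - Δ_0) = -12
Natural end conditions: m_0 = m_2 = 0.
Hence m_0 = 0, m_1 = -3/2, m_2 = 0.
On [0, 2], s(x) = -3 - 1/2·x - 3/4·x² + 1/8·x³.
With x = 1: s(1) = -33/8.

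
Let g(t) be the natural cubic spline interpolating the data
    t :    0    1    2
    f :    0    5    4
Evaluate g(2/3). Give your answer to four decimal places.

3.8889

Write σ_i for g''(x_i). With h_i = 1, 1 and divided differences Δ_i = 5, -1, the continuity of g' gives the tridiagonal system
  1·σ_0 + 4·σ_1 + 1·σ_2 = 6(Δ_1 - Δ_0) = -36
Natural end conditions: σ_0 = σ_2 = 0.
Solving the tridiagonal system: σ_0 = 0, σ_1 = -9, σ_2 = 0.
On [0, 1], g(t) = 0 + 13/2·t + 0·t² - 3/2·t³.
With t = 2/3: g(2/3) = 35/9.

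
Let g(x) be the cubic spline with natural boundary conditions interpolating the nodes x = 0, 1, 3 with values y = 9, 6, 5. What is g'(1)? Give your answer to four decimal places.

-2.1667

With m_i denoting the second derivative at x_i, h_i = 1, 2, and Δ_i = (y_(i+1) − y_i)/h_i = -3, -1/2:
  1·m_0 + 6·m_1 + 2·m_2 = 6(Δ_1 - Δ_0) = 15
Natural end conditions: m_0 = m_2 = 0.
Solving the tridiagonal system: m_0 = 0, m_1 = 5/2, m_2 = 0.
On [1, 3], g'(x) = b_1 + 2c_1·(x - 1) + 3d_1·(x - 1)² with b_1 = Δ_1 - h_1(2m_1 + m_2)/6 = -13/6, c_1 = m_1/2 = 5/4, d_1 = (m_2 - m_1)/(6h_1) = -5/24. So g'(1) = -13/6.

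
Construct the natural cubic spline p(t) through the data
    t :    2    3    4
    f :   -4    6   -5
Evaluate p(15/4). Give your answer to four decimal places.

-1.0195

Put M_i = p'' at the i-th knot. Here h = (1, 1) and Δ = (10, -11), so the interior equations h_(i-1)·M_(i-1) + 2(h_(i-1)+h_i)·M_i + h_i·M_(i+1) = 6(Δ_i − Δ_(i-1)) read
  1·M_0 + 4·M_1 + 1·M_2 = 6(Δ_1 - Δ_0) = -126
Natural end conditions: M_0 = M_2 = 0.
Solving the tridiagonal system: M_0 = 0, M_1 = -63/2, M_2 = 0.
On [3, 4], p(t) = 6 - 1/2·(t - 3) - 63/4·(t - 3)² + 21/4·(t - 3)³.
With (t - 3) = 3/4: p(15/4) = -261/256.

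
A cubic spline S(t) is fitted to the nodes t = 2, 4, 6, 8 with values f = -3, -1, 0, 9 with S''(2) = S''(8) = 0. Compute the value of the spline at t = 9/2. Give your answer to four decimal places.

-1.0031

Let m_i = S''(x_i). Step sizes h_i = 2, 2, 2; slopes of the chords Δ_i = (y_(i+1) - y_i)/h_i = 1, 1/2, 9/2.
  2·m_0 + 8·m_1 + 2·m_2 = 6(Δ_1 - Δ_0) = -3
  2·m_1 + 8·m_2 + 2·m_3 = 6(Δ_2 - Δ_1) = 24
Natural end conditions: m_0 = m_3 = 0.
Hence m_0 = 0, m_1 = -6/5, m_2 = 33/10, m_3 = 0.
On [4, 6], S(t) = -1 + 1/5·(t - 4) - 3/5·(t - 4)² + 3/8·(t - 4)³.
With (t - 4) = 1/2: S(9/2) = -321/320.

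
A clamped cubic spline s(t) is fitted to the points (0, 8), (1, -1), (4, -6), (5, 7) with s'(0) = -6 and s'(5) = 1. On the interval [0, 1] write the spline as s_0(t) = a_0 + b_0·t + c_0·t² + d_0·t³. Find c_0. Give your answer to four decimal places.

-4.6349

With M_i denoting the second derivative at x_i, h_i = 1, 3, 1, and Δ_i = (y_(i+1) − y_i)/h_i = -9, -5/3, 13:
  1·M_0 + 8·M_1 + 3·M_2 = 6(Δ_1 - Δ_0) = 44
  3·M_1 + 8·M_2 + 1·M_3 = 6(Δ_2 - Δ_1) = 88
Clamped end conditions give two more equations: 2h_0·M_0 + h_0·M_1 = 6(Δ_0 - s'(0)) = -18 and h_2·M_2 + 2h_2·M_3 = 6(s'(5) - Δ_2) = -72.
Hence M_0 = -584/63, M_1 = 34/63, M_2 = 1028/63, M_3 = -2782/63.
On [0, 1], with s_0(t) = a_0 + b_0·t + c_0·t² + d_0·t³: c_0 = M_0/2 = -292/63, d_0 = (M_1 - M_0)/(6h_0) = 103/63, b_0 = Δ_0 - h_0(2M_0 + M_1)/6 = -6.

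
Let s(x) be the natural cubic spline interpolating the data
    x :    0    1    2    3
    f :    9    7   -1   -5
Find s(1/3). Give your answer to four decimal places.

8.8864

Let m_i = s''(x_i). Step sizes h_i = 1, 1, 1; slopes of the chords Δ_i = (y_(i+1) - y_i)/h_i = -2, -8, -4.
  1·m_0 + 4·m_1 + 1·m_2 = 6(Δ_1 - Δ_0) = -36
  1·m_1 + 4·m_2 + 1·m_3 = 6(Δ_2 - Δ_1) = 24
Natural end conditions: m_0 = m_3 = 0.
Hence m_0 = 0, m_1 = -56/5, m_2 = 44/5, m_3 = 0.
On [0, 1], s(x) = 9 - 2/15·x + 0·x² - 28/15·x³.
With x = 1/3: s(1/3) = 3599/405.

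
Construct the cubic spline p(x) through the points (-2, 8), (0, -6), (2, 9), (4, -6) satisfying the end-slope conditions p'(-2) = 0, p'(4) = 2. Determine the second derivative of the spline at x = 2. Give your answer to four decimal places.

Let M_i = p''(x_i). Step sizes h_i = 2, 2, 2; slopes of the chords Δ_i = (y_(i+1) - y_i)/h_i = -7, 15/2, -15/2.
  2·M_0 + 8·M_1 + 2·M_2 = 6(Δ_1 - Δ_0) = 87
  2·M_1 + 8·M_2 + 2·M_3 = 6(Δ_2 - Δ_1) = -90
Clamped end conditions give two more equations: 2h_0·M_0 + h_0·M_1 = 6(Δ_0 - p'(-2)) = -42 and h_2·M_2 + 2h_2·M_3 = 6(p'(4) - Δ_2) = 57.
Forward elimination and back-substitution give M_0 = -323/15, M_1 = 331/15, M_2 = -697/30, M_3 = 388/15.

-23.2333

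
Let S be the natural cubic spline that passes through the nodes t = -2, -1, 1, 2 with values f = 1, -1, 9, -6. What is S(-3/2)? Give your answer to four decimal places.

Let M_i = S''(x_i). Step sizes h_i = 1, 2, 1; slopes of the chords Δ_i = (y_(i+1) - y_i)/h_i = -2, 5, -15.
  1·M_0 + 6·M_1 + 2·M_2 = 6(Δ_1 - Δ_0) = 42
  2·M_1 + 6·M_2 + 1·M_3 = 6(Δ_2 - Δ_1) = -120
Natural end conditions: M_0 = M_3 = 0.
Forward elimination and back-substitution give M_0 = 0, M_1 = 123/8, M_2 = -201/8, M_3 = 0.
On [-2, -1], S(t) = 1 - 73/16·(t + 2) + 0·(t + 2)² + 41/16·(t + 2)³.
With (t + 2) = 1/2: S(-3/2) = -123/128.

-0.9609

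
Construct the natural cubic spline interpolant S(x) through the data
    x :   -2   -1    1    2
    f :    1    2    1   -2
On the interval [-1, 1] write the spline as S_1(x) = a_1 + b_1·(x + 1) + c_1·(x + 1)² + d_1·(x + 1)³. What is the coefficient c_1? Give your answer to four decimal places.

Let m_i = S''(x_i). Step sizes h_i = 1, 2, 1; slopes of the chords Δ_i = (y_(i+1) - y_i)/h_i = 1, -1/2, -3.
  1·m_0 + 6·m_1 + 2·m_2 = 6(Δ_1 - Δ_0) = -9
  2·m_1 + 6·m_2 + 1·m_3 = 6(Δ_2 - Δ_1) = -15
Natural end conditions: m_0 = m_3 = 0.
Solving the tridiagonal system: m_0 = 0, m_1 = -3/4, m_2 = -9/4, m_3 = 0.
On [-1, 1], with S_1(x) = a_1 + b_1·(x + 1) + c_1·(x + 1)² + d_1·(x + 1)³: c_1 = m_1/2 = -3/8, d_1 = (m_2 - m_1)/(6h_1) = -1/8, b_1 = Δ_1 - h_1(2m_1 + m_2)/6 = 3/4.

-0.3750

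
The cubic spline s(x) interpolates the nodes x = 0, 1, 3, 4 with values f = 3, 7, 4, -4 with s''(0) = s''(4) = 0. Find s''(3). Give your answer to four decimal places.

Write m_i for s''(x_i). With h_i = 1, 2, 1 and divided differences Δ_i = 4, -3/2, -8, the continuity of s' gives the tridiagonal system
  1·m_0 + 6·m_1 + 2·m_2 = 6(Δ_1 - Δ_0) = -33
  2·m_1 + 6·m_2 + 1·m_3 = 6(Δ_2 - Δ_1) = -39
Natural end conditions: m_0 = m_3 = 0.
Hence m_0 = 0, m_1 = -15/4, m_2 = -21/4, m_3 = 0.

-5.2500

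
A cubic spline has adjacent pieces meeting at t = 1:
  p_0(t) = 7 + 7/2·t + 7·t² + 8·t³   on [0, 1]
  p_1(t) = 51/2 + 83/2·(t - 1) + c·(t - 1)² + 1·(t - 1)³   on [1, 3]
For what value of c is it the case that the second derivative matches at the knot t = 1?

31

p_0''(t) = 14 + 48·t, so p_0''(1) = 62. On the right, p_1''(1) = 2c, so c = 31.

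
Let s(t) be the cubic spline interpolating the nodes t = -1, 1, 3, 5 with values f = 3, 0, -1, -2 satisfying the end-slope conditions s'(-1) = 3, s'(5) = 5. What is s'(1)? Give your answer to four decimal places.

With m_i denoting the second derivative at x_i, h_i = 2, 2, 2, and Δ_i = (y_(i+1) − y_i)/h_i = -3/2, -1/2, -1/2:
  2·m_0 + 8·m_1 + 2·m_2 = 6(Δ_1 - Δ_0) = 6
  2·m_1 + 8·m_2 + 2·m_3 = 6(Δ_2 - Δ_1) = 0
Clamped end conditions give two more equations: 2h_0·m_0 + h_0·m_1 = 6(Δ_0 - s'(-1)) = -27 and h_2·m_2 + 2h_2·m_3 = 6(s'(5) - Δ_2) = 33.
Solving the tridiagonal system: m_0 = -259/30, m_1 = 113/30, m_2 = -103/30, m_3 = 299/30.
On [1, 3], s'(t) = b_1 + 2c_1·(t - 1) + 3d_1·(t - 1)² with b_1 = Δ_1 - h_1(2m_1 + m_2)/6 = -28/15, c_1 = m_1/2 = 113/60, d_1 = (m_2 - m_1)/(6h_1) = -3/5. So s'(1) = -28/15.

-1.8667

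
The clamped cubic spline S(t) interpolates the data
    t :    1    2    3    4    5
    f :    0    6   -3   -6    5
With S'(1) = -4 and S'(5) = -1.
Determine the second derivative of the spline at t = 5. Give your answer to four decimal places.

Write σ_i for S''(x_i). With h_i = 1, 1, 1, 1 and divided differences Δ_i = 6, -9, -3, 11, the continuity of S' gives the tridiagonal system
  1·σ_0 + 4·σ_1 + 1·σ_2 = 6(Δ_1 - Δ_0) = -90
  1·σ_1 + 4·σ_2 + 1·σ_3 = 6(Δ_2 - Δ_1) = 36
  1·σ_2 + 4·σ_3 + 1·σ_4 = 6(Δ_3 - Δ_2) = 84
Clamped end conditions give two more equations: 2h_0·σ_0 + h_0·σ_1 = 6(Δ_0 - S'(1)) = 60 and h_3·σ_3 + 2h_3·σ_4 = 6(S'(5) - Δ_3) = -72.
Forward elimination and back-substitution give σ_0 = 681/14, σ_1 = -261/7, σ_2 = 21/2, σ_3 = 219/7, σ_4 = -723/14.

-51.6429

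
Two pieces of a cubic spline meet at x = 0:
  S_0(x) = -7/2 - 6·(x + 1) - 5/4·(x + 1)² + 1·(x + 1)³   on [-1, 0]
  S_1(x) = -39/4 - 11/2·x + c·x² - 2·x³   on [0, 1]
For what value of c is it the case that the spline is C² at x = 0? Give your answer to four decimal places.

1.7500

S_0''(x) = -5/2 + 6·(x + 1), so S_0''(0) = 7/2. On the right, S_1''(0) = 2c, so c = 7/4.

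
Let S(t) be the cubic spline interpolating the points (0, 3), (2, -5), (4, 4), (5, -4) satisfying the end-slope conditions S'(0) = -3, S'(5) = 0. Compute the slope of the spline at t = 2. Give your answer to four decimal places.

2.6739

Put m_i = S'' at the i-th knot. Here h = (2, 2, 1) and Δ = (-4, 9/2, -8), so the interior equations h_(i-1)·m_(i-1) + 2(h_(i-1)+h_i)·m_i + h_i·m_(i+1) = 6(Δ_i − Δ_(i-1)) read
  2·m_0 + 8·m_1 + 2·m_2 = 6(Δ_1 - Δ_0) = 51
  2·m_1 + 6·m_2 + 1·m_3 = 6(Δ_2 - Δ_1) = -75
Clamped end conditions give two more equations: 2h_0·m_0 + h_0·m_1 = 6(Δ_0 - S'(0)) = -6 and h_2·m_2 + 2h_2·m_3 = 6(S'(5) - Δ_2) = 48.
Solving: m_0 = -399/46, m_1 = 330/23, m_2 = -534/23, m_3 = 819/23.
On [2, 4], S'(t) = b_1 + 2c_1·(t - 2) + 3d_1·(t - 2)² with b_1 = Δ_1 - h_1(2m_1 + m_2)/6 = 123/46, c_1 = m_1/2 = 165/23, d_1 = (m_2 - m_1)/(6h_1) = -72/23. So S'(2) = 123/46.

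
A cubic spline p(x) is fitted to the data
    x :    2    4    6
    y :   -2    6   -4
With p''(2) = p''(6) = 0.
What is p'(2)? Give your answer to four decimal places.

Put m_i = p'' at the i-th knot. Here h = (2, 2) and Δ = (4, -5), so the interior equations h_(i-1)·m_(i-1) + 2(h_(i-1)+h_i)·m_i + h_i·m_(i+1) = 6(Δ_i − Δ_(i-1)) read
  2·m_0 + 8·m_1 + 2·m_2 = 6(Δ_1 - Δ_0) = -54
Natural end conditions: m_0 = m_2 = 0.
Hence m_0 = 0, m_1 = -27/4, m_2 = 0.
On [2, 4], p'(x) = b_0 + 2c_0·(x - 2) + 3d_0·(x - 2)² with b_0 = Δ_0 - h_0(2m_0 + m_1)/6 = 25/4, c_0 = m_0/2 = 0, d_0 = (m_1 - m_0)/(6h_0) = -9/16. So p'(2) = 25/4.

6.2500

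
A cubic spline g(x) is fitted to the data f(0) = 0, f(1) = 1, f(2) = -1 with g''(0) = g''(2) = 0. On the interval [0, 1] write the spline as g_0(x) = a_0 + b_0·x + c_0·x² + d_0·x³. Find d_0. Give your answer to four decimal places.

-0.7500

Put m_i = g'' at the i-th knot. Here h = (1, 1) and Δ = (1, -2), so the interior equations h_(i-1)·m_(i-1) + 2(h_(i-1)+h_i)·m_i + h_i·m_(i+1) = 6(Δ_i − Δ_(i-1)) read
  1·m_0 + 4·m_1 + 1·m_2 = 6(Δ_1 - Δ_0) = -18
Natural end conditions: m_0 = m_2 = 0.
Hence m_0 = 0, m_1 = -9/2, m_2 = 0.
On [0, 1], with g_0(x) = a_0 + b_0·x + c_0·x² + d_0·x³: c_0 = m_0/2 = 0, d_0 = (m_1 - m_0)/(6h_0) = -3/4, b_0 = Δ_0 - h_0(2m_0 + m_1)/6 = 7/4.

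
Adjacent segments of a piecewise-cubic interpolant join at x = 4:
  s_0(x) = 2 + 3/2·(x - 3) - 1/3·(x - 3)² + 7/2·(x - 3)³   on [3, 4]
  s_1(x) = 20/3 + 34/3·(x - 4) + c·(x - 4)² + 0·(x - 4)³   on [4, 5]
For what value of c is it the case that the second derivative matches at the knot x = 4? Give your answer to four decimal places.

s_0''(x) = -2/3 + 21·(x - 3), so s_0''(4) = 61/3. On the right, s_1''(4) = 2c, so c = 61/6.

10.1667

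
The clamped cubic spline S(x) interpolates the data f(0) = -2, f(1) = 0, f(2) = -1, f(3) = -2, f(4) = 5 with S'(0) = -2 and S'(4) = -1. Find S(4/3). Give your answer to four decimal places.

Write M_i for S''(x_i). With h_i = 1, 1, 1, 1 and divided differences Δ_i = 2, -1, -1, 7, the continuity of S' gives the tridiagonal system
  1·M_0 + 4·M_1 + 1·M_2 = 6(Δ_1 - Δ_0) = -18
  1·M_1 + 4·M_2 + 1·M_3 = 6(Δ_2 - Δ_1) = 0
  1·M_2 + 4·M_3 + 1·M_4 = 6(Δ_3 - Δ_2) = 48
Clamped end conditions give two more equations: 2h_0·M_0 + h_0·M_1 = 6(Δ_0 - S'(0)) = 24 and h_3·M_3 + 2h_3·M_4 = 6(S'(4) - Δ_3) = -48.
Forward elimination and back-substitution give M_0 = 221/14, M_1 = -53/7, M_2 = -7/2, M_3 = 151/7, M_4 = -487/14.
On [1, 2], S(x) = 0 + 59/28·(x - 1) - 53/14·(x - 1)² + 19/28·(x - 1)³.
With (x - 1) = 1/3: S(4/3) = 58/189.

0.3069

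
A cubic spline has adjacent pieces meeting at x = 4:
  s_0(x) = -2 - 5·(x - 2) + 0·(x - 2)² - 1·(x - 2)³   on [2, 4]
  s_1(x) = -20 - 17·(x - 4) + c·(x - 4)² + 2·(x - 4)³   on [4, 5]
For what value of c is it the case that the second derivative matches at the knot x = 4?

s_0''(x) = 0 - 6·(x - 2), so s_0''(4) = -12. On the right, s_1''(4) = 2c, so c = -6.

-6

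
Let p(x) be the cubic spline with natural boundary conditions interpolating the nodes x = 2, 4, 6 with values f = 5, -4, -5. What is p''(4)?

3

Write m_i for p''(x_i). With h_i = 2, 2 and divided differences Δ_i = -9/2, -1/2, the continuity of p' gives the tridiagonal system
  2·m_0 + 8·m_1 + 2·m_2 = 6(Δ_1 - Δ_0) = 24
Natural end conditions: m_0 = m_2 = 0.
Forward elimination and back-substitution give m_0 = 0, m_1 = 3, m_2 = 0.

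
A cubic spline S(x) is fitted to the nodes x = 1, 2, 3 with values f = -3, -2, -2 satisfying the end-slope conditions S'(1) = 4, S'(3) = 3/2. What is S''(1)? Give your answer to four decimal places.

-8.7500

Write m_i for S''(x_i). With h_i = 1, 1 and divided differences Δ_i = 1, 0, the continuity of S' gives the tridiagonal system
  1·m_0 + 4·m_1 + 1·m_2 = 6(Δ_1 - Δ_0) = -6
Clamped end conditions give two more equations: 2h_0·m_0 + h_0·m_1 = 6(Δ_0 - S'(1)) = -18 and h_1·m_1 + 2h_1·m_2 = 6(S'(3) - Δ_1) = 9.
Solving the tridiagonal system: m_0 = -35/4, m_1 = -1/2, m_2 = 19/4.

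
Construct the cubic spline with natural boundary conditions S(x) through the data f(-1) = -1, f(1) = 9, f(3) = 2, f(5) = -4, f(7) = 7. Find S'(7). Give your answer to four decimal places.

7.5893

With m_i denoting the second derivative at x_i, h_i = 2, 2, 2, 2, and Δ_i = (y_(i+1) − y_i)/h_i = 5, -7/2, -3, 11/2:
  2·m_0 + 8·m_1 + 2·m_2 = 6(Δ_1 - Δ_0) = -51
  2·m_1 + 8·m_2 + 2·m_3 = 6(Δ_2 - Δ_1) = 3
  2·m_2 + 8·m_3 + 2·m_4 = 6(Δ_3 - Δ_2) = 51
Natural end conditions: m_0 = m_4 = 0.
Solving the tridiagonal system: m_0 = 0, m_1 = -363/56, m_2 = 3/7, m_3 = 351/56, m_4 = 0.
On [5, 7], S'(x) = b_3 + 2c_3·(x - 5) + 3d_3·(x - 5)² with b_3 = Δ_3 - h_3(2m_3 + m_4)/6 = 37/28, c_3 = m_3/2 = 351/112, d_3 = (m_4 - m_3)/(6h_3) = -117/224. So S'(7) = 425/56.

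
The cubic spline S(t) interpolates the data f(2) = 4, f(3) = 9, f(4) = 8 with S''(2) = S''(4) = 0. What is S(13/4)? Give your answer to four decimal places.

With m_i denoting the second derivative at x_i, h_i = 1, 1, and Δ_i = (y_(i+1) − y_i)/h_i = 5, -1:
  1·m_0 + 4·m_1 + 1·m_2 = 6(Δ_1 - Δ_0) = -36
Natural end conditions: m_0 = m_2 = 0.
Solving the tridiagonal system: m_0 = 0, m_1 = -9, m_2 = 0.
On [3, 4], S(t) = 9 + 2·(t - 3) - 9/2·(t - 3)² + 3/2·(t - 3)³.
With (t - 3) = 1/4: S(13/4) = 1183/128.

9.2422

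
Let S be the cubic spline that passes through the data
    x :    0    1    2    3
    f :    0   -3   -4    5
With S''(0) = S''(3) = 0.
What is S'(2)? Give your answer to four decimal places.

Put M_i = S'' at the i-th knot. Here h = (1, 1, 1) and Δ = (-3, -1, 9), so the interior equations h_(i-1)·M_(i-1) + 2(h_(i-1)+h_i)·M_i + h_i·M_(i+1) = 6(Δ_i − Δ_(i-1)) read
  1·M_0 + 4·M_1 + 1·M_2 = 6(Δ_1 - Δ_0) = 12
  1·M_1 + 4·M_2 + 1·M_3 = 6(Δ_2 - Δ_1) = 60
Natural end conditions: M_0 = M_3 = 0.
Hence M_0 = 0, M_1 = -4/5, M_2 = 76/5, M_3 = 0.
On [2, 3], S'(x) = b_2 + 2c_2·(x - 2) + 3d_2·(x - 2)² with b_2 = Δ_2 - h_2(2M_2 + M_3)/6 = 59/15, c_2 = M_2/2 = 38/5, d_2 = (M_3 - M_2)/(6h_2) = -38/15. So S'(2) = 59/15.

3.9333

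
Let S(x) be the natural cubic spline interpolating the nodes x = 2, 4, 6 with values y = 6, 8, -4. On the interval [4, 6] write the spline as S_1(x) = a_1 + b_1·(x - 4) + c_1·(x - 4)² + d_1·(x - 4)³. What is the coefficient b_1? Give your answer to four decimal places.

Put m_i = S'' at the i-th knot. Here h = (2, 2) and Δ = (1, -6), so the interior equations h_(i-1)·m_(i-1) + 2(h_(i-1)+h_i)·m_i + h_i·m_(i+1) = 6(Δ_i − Δ_(i-1)) read
  2·m_0 + 8·m_1 + 2·m_2 = 6(Δ_1 - Δ_0) = -42
Natural end conditions: m_0 = m_2 = 0.
Forward elimination and back-substitution give m_0 = 0, m_1 = -21/4, m_2 = 0.
On [4, 6], with S_1(x) = a_1 + b_1·(x - 4) + c_1·(x - 4)² + d_1·(x - 4)³: c_1 = m_1/2 = -21/8, d_1 = (m_2 - m_1)/(6h_1) = 7/16, b_1 = Δ_1 - h_1(2m_1 + m_2)/6 = -5/2.

-2.5000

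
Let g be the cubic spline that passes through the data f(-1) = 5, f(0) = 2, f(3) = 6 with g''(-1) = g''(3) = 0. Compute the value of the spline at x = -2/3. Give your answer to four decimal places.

Put σ_i = g'' at the i-th knot. Here h = (1, 3) and Δ = (-3, 4/3), so the interior equations h_(i-1)·σ_(i-1) + 2(h_(i-1)+h_i)·σ_i + h_i·σ_(i+1) = 6(Δ_i − Δ_(i-1)) read
  1·σ_0 + 8·σ_1 + 3·σ_2 = 6(Δ_1 - Δ_0) = 26
Natural end conditions: σ_0 = σ_2 = 0.
Forward elimination and back-substitution give σ_0 = 0, σ_1 = 13/4, σ_2 = 0.
On [-1, 0], g(x) = 5 - 85/24·(x + 1) + 0·(x + 1)² + 13/24·(x + 1)³.
With (x + 1) = 1/3: g(-2/3) = 311/81.

3.8395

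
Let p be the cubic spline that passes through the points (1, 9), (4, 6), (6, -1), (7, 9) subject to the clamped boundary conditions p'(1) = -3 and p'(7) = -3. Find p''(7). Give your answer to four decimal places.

-51.4211

Let σ_i = p''(x_i). Step sizes h_i = 3, 2, 1; slopes of the chords Δ_i = (y_(i+1) - y_i)/h_i = -1, -7/2, 10.
  3·σ_0 + 10·σ_1 + 2·σ_2 = 6(Δ_1 - Δ_0) = -15
  2·σ_1 + 6·σ_2 + 1·σ_3 = 6(Δ_2 - Δ_1) = 81
Clamped end conditions give two more equations: 2h_0·σ_0 + h_0·σ_1 = 6(Δ_0 - p'(1)) = 12 and h_2·σ_2 + 2h_2·σ_3 = 6(p'(7) - Δ_2) = -78.
Hence σ_0 = 117/19, σ_1 = -158/19, σ_2 = 472/19, σ_3 = -977/19.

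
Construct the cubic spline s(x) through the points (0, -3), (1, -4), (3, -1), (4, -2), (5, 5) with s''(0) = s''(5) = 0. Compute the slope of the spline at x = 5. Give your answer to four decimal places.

Put M_i = s'' at the i-th knot. Here h = (1, 2, 1, 1) and Δ = (-1, 3/2, -1, 7), so the interior equations h_(i-1)·M_(i-1) + 2(h_(i-1)+h_i)·M_i + h_i·M_(i+1) = 6(Δ_i − Δ_(i-1)) read
  1·M_0 + 6·M_1 + 2·M_2 = 6(Δ_1 - Δ_0) = 15
  2·M_1 + 6·M_2 + 1·M_3 = 6(Δ_2 - Δ_1) = -15
  1·M_2 + 4·M_3 + 1·M_4 = 6(Δ_3 - Δ_2) = 48
Natural end conditions: M_0 = M_4 = 0.
Forward elimination and back-substitution give M_0 = 0, M_1 = 561/122, M_2 = -384/61, M_3 = 828/61, M_4 = 0.
On [4, 5], s'(x) = b_3 + 2c_3·(x - 4) + 3d_3·(x - 4)² with b_3 = Δ_3 - h_3(2M_3 + M_4)/6 = 151/61, c_3 = M_3/2 = 414/61, d_3 = (M_4 - M_3)/(6h_3) = -138/61. So s'(5) = 565/61.

9.2623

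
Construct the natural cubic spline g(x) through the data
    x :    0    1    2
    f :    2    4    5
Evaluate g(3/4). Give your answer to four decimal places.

3.5820

Write M_i for g''(x_i). With h_i = 1, 1 and divided differences Δ_i = 2, 1, the continuity of g' gives the tridiagonal system
  1·M_0 + 4·M_1 + 1·M_2 = 6(Δ_1 - Δ_0) = -6
Natural end conditions: M_0 = M_2 = 0.
Solving: M_0 = 0, M_1 = -3/2, M_2 = 0.
On [0, 1], g(x) = 2 + 9/4·x + 0·x² - 1/4·x³.
With x = 3/4: g(3/4) = 917/256.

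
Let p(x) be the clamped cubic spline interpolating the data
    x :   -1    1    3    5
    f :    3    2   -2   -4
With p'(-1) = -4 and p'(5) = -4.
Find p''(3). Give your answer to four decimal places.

Put m_i = p'' at the i-th knot. Here h = (2, 2, 2) and Δ = (-1/2, -2, -1), so the interior equations h_(i-1)·m_(i-1) + 2(h_(i-1)+h_i)·m_i + h_i·m_(i+1) = 6(Δ_i − Δ_(i-1)) read
  2·m_0 + 8·m_1 + 2·m_2 = 6(Δ_1 - Δ_0) = -9
  2·m_1 + 8·m_2 + 2·m_3 = 6(Δ_2 - Δ_1) = 6
Clamped end conditions give two more equations: 2h_0·m_0 + h_0·m_1 = 6(Δ_0 - p'(-1)) = 21 and h_2·m_2 + 2h_2·m_3 = 6(p'(5) - Δ_2) = -18.
Hence m_0 = 71/10, m_1 = -37/10, m_2 = 16/5, m_3 = -61/10.

3.2000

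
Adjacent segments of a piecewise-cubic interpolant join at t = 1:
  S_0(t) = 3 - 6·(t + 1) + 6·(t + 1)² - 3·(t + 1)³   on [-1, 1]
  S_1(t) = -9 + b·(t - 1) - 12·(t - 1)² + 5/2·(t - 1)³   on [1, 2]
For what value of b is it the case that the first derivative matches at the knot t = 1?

-18

S_0'(t) = -6 + 12·(t + 1) - 9·(t + 1)², so S_0'(1) = -18. On the right, S_1'(1) = b, so b = -18.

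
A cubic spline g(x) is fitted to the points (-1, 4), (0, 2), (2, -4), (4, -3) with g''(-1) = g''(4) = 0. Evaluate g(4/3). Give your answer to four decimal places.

-2.3704

With M_i denoting the second derivative at x_i, h_i = 1, 2, 2, and Δ_i = (y_(i+1) − y_i)/h_i = -2, -3, 1/2:
  1·M_0 + 6·M_1 + 2·M_2 = 6(Δ_1 - Δ_0) = -6
  2·M_1 + 8·M_2 + 2·M_3 = 6(Δ_2 - Δ_1) = 21
Natural end conditions: M_0 = M_3 = 0.
Solving the tridiagonal system: M_0 = 0, M_1 = -45/22, M_2 = 69/22, M_3 = 0.
On [0, 2], g(x) = 2 - 59/22·x - 45/44·x² + 19/44·x³.
With x = 4/3: g(4/3) = -64/27.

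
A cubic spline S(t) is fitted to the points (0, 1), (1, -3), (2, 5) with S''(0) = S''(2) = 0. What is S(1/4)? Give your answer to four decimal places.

-0.7031

With M_i denoting the second derivative at x_i, h_i = 1, 1, and Δ_i = (y_(i+1) − y_i)/h_i = -4, 8:
  1·M_0 + 4·M_1 + 1·M_2 = 6(Δ_1 - Δ_0) = 72
Natural end conditions: M_0 = M_2 = 0.
Solving: M_0 = 0, M_1 = 18, M_2 = 0.
On [0, 1], S(t) = 1 - 7·t + 0·t² + 3·t³.
With t = 1/4: S(1/4) = -45/64.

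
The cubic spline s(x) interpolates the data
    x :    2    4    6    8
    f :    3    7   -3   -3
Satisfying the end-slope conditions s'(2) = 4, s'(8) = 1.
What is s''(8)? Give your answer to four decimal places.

Write σ_i for s''(x_i). With h_i = 2, 2, 2 and divided differences Δ_i = 2, -5, 0, the continuity of s' gives the tridiagonal system
  2·σ_0 + 8·σ_1 + 2·σ_2 = 6(Δ_1 - Δ_0) = -42
  2·σ_1 + 8·σ_2 + 2·σ_3 = 6(Δ_2 - Δ_1) = 30
Clamped end conditions give two more equations: 2h_0·σ_0 + h_0·σ_1 = 6(Δ_0 - s'(2)) = -12 and h_2·σ_2 + 2h_2·σ_3 = 6(s'(8) - Δ_2) = 6.
Solving: σ_0 = 2/5, σ_1 = -34/5, σ_2 = 29/5, σ_3 = -7/5.

-1.4000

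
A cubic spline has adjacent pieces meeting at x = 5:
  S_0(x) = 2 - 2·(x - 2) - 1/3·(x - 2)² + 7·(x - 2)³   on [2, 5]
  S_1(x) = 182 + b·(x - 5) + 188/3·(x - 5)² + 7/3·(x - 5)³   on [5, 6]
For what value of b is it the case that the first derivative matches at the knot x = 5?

S_0'(x) = -2 - 2/3·(x - 2) + 21·(x - 2)², so S_0'(5) = 185. On the right, S_1'(5) = b, so b = 185.

185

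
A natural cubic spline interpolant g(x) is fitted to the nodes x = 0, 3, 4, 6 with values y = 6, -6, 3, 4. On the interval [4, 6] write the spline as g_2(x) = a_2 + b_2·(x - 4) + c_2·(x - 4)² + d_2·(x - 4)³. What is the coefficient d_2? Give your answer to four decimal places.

0.8617

Write m_i for g''(x_i). With h_i = 3, 1, 2 and divided differences Δ_i = -4, 9, 1/2, the continuity of g' gives the tridiagonal system
  3·m_0 + 8·m_1 + 1·m_2 = 6(Δ_1 - Δ_0) = 78
  1·m_1 + 6·m_2 + 2·m_3 = 6(Δ_2 - Δ_1) = -51
Natural end conditions: m_0 = m_3 = 0.
Forward elimination and back-substitution give m_0 = 0, m_1 = 519/47, m_2 = -486/47, m_3 = 0.
On [4, 6], with g_2(x) = a_2 + b_2·(x - 4) + c_2·(x - 4)² + d_2·(x - 4)³: c_2 = m_2/2 = -243/47, d_2 = (m_3 - m_2)/(6h_2) = 81/94, b_2 = Δ_2 - h_2(2m_2 + m_3)/6 = 695/94.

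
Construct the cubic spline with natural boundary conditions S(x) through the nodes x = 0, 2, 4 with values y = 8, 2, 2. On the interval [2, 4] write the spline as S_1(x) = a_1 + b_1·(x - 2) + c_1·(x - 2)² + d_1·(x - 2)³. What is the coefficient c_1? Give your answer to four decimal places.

1.1250

With M_i denoting the second derivative at x_i, h_i = 2, 2, and Δ_i = (y_(i+1) − y_i)/h_i = -3, 0:
  2·M_0 + 8·M_1 + 2·M_2 = 6(Δ_1 - Δ_0) = 18
Natural end conditions: M_0 = M_2 = 0.
Solving: M_0 = 0, M_1 = 9/4, M_2 = 0.
On [2, 4], with S_1(x) = a_1 + b_1·(x - 2) + c_1·(x - 2)² + d_1·(x - 2)³: c_1 = M_1/2 = 9/8, d_1 = (M_2 - M_1)/(6h_1) = -3/16, b_1 = Δ_1 - h_1(2M_1 + M_2)/6 = -3/2.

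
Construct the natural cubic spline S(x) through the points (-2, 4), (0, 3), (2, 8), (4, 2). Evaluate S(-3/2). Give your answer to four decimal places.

Write m_i for S''(x_i). With h_i = 2, 2, 2 and divided differences Δ_i = -1/2, 5/2, -3, the continuity of S' gives the tridiagonal system
  2·m_0 + 8·m_1 + 2·m_2 = 6(Δ_1 - Δ_0) = 18
  2·m_1 + 8·m_2 + 2·m_3 = 6(Δ_2 - Δ_1) = -33
Natural end conditions: m_0 = m_3 = 0.
Forward elimination and back-substitution give m_0 = 0, m_1 = 7/2, m_2 = -5, m_3 = 0.
On [-2, 0], S(x) = 4 - 5/3·(x + 2) + 0·(x + 2)² + 7/24·(x + 2)³.
With (x + 2) = 1/2: S(-3/2) = 205/64.

3.2031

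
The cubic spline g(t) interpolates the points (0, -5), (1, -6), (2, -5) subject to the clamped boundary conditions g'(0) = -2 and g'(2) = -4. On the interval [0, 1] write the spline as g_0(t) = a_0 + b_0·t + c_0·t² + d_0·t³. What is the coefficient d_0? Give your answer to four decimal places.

1.5000

Write M_i for g''(x_i). With h_i = 1, 1 and divided differences Δ_i = -1, 1, the continuity of g' gives the tridiagonal system
  1·M_0 + 4·M_1 + 1·M_2 = 6(Δ_1 - Δ_0) = 12
Clamped end conditions give two more equations: 2h_0·M_0 + h_0·M_1 = 6(Δ_0 - g'(0)) = 6 and h_1·M_1 + 2h_1·M_2 = 6(g'(2) - Δ_1) = -30.
Forward elimination and back-substitution give M_0 = -1, M_1 = 8, M_2 = -19.
On [0, 1], with g_0(t) = a_0 + b_0·t + c_0·t² + d_0·t³: c_0 = M_0/2 = -1/2, d_0 = (M_1 - M_0)/(6h_0) = 3/2, b_0 = Δ_0 - h_0(2M_0 + M_1)/6 = -2.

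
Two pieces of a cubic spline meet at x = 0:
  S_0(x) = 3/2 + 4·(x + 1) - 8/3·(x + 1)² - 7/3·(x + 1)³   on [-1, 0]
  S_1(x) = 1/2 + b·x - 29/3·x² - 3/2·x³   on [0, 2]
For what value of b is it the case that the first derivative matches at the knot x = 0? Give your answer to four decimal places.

S_0'(x) = 4 - 16/3·(x + 1) - 7·(x + 1)², so S_0'(0) = -25/3. On the right, S_1'(0) = b, so b = -25/3.

-8.3333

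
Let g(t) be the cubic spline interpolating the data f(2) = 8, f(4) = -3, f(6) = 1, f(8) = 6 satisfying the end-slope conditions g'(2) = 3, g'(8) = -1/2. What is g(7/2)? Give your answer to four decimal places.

0.2750

Write σ_i for g''(x_i). With h_i = 2, 2, 2 and divided differences Δ_i = -11/2, 2, 5/2, the continuity of g' gives the tridiagonal system
  2·σ_0 + 8·σ_1 + 2·σ_2 = 6(Δ_1 - Δ_0) = 45
  2·σ_1 + 8·σ_2 + 2·σ_3 = 6(Δ_2 - Δ_1) = 3
Clamped end conditions give two more equations: 2h_0·σ_0 + h_0·σ_1 = 6(Δ_0 - g'(2)) = -51 and h_2·σ_2 + 2h_2·σ_3 = 6(g'(8) - Δ_2) = -18.
Hence σ_0 = -539/30, σ_1 = 313/30, σ_2 = -19/15, σ_3 = -58/15.
On [2, 4], g(t) = 8 + 3·(t - 2) - 539/60·(t - 2)² + 71/30·(t - 2)³.
With (t - 2) = 3/2: g(7/2) = 11/40.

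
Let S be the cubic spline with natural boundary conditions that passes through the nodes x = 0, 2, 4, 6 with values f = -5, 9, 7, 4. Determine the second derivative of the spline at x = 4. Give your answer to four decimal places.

1.2000

Write M_i for S''(x_i). With h_i = 2, 2, 2 and divided differences Δ_i = 7, -1, -3/2, the continuity of S' gives the tridiagonal system
  2·M_0 + 8·M_1 + 2·M_2 = 6(Δ_1 - Δ_0) = -48
  2·M_1 + 8·M_2 + 2·M_3 = 6(Δ_2 - Δ_1) = -3
Natural end conditions: M_0 = M_3 = 0.
Solving the tridiagonal system: M_0 = 0, M_1 = -63/10, M_2 = 6/5, M_3 = 0.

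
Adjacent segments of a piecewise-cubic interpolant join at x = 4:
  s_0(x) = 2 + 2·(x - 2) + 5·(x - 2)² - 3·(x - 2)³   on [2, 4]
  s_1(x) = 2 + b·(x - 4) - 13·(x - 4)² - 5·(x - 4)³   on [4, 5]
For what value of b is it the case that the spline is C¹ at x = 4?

s_0'(x) = 2 + 10·(x - 2) - 9·(x - 2)², so s_0'(4) = -14. On the right, s_1'(4) = b, so b = -14.

-14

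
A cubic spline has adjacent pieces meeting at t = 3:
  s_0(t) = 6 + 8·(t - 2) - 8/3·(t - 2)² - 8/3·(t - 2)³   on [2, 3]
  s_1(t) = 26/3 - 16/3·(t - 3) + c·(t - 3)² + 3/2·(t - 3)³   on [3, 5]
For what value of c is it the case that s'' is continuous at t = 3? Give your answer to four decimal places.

-10.6667

s_0''(t) = -16/3 - 16·(t - 2), so s_0''(3) = -64/3. On the right, s_1''(3) = 2c, so c = -32/3.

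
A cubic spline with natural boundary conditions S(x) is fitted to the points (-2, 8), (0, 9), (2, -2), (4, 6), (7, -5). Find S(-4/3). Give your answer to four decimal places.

Put σ_i = S'' at the i-th knot. Here h = (2, 2, 2, 3) and Δ = (1/2, -11/2, 4, -11/3), so the interior equations h_(i-1)·σ_(i-1) + 2(h_(i-1)+h_i)·σ_i + h_i·σ_(i+1) = 6(Δ_i − Δ_(i-1)) read
  2·σ_0 + 8·σ_1 + 2·σ_2 = 6(Δ_1 - Δ_0) = -36
  2·σ_1 + 8·σ_2 + 2·σ_3 = 6(Δ_2 - Δ_1) = 57
  2·σ_2 + 10·σ_3 + 3·σ_4 = 6(Δ_3 - Δ_2) = -46
Natural end conditions: σ_0 = σ_4 = 0.
Hence σ_0 = 0, σ_1 = -1015/142, σ_2 = 752/71, σ_3 = -477/71, σ_4 = 0.
On [-2, 0], S(x) = 8 + 614/213·(x + 2) + 0·(x + 2)² - 1015/1704·(x + 2)³.
With (x + 2) = 2/3: S(-4/3) = 56045/5751.

9.7453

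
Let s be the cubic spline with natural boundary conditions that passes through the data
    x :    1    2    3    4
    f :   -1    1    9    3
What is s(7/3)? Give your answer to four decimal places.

With M_i denoting the second derivative at x_i, h_i = 1, 1, 1, and Δ_i = (y_(i+1) − y_i)/h_i = 2, 8, -6:
  1·M_0 + 4·M_1 + 1·M_2 = 6(Δ_1 - Δ_0) = 36
  1·M_1 + 4·M_2 + 1·M_3 = 6(Δ_2 - Δ_1) = -84
Natural end conditions: M_0 = M_3 = 0.
Forward elimination and back-substitution give M_0 = 0, M_1 = 76/5, M_2 = -124/5, M_3 = 0.
On [2, 3], s(x) = 1 + 106/15·(x - 2) + 38/5·(x - 2)² - 20/3·(x - 2)³.
With (x - 2) = 1/3: s(7/3) = 1601/405.

3.9531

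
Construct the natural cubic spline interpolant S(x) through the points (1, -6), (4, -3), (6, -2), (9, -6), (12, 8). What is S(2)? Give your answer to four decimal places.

-5.0615

Write m_i for S''(x_i). With h_i = 3, 2, 3, 3 and divided differences Δ_i = 1, 1/2, -4/3, 14/3, the continuity of S' gives the tridiagonal system
  3·m_0 + 10·m_1 + 2·m_2 = 6(Δ_1 - Δ_0) = -3
  2·m_1 + 10·m_2 + 3·m_3 = 6(Δ_2 - Δ_1) = -11
  3·m_2 + 12·m_3 + 3·m_4 = 6(Δ_3 - Δ_2) = 36
Natural end conditions: m_0 = m_4 = 0.
Solving: m_0 = 0, m_1 = 49/354, m_2 = -388/177, m_3 = 628/177, m_4 = 0.
On [1, 4], S(x) = -6 + 659/708·(x - 1) + 0·(x - 1)² + 49/6372·(x - 1)³.
With (x - 1) = 1: S(2) = -8063/1593.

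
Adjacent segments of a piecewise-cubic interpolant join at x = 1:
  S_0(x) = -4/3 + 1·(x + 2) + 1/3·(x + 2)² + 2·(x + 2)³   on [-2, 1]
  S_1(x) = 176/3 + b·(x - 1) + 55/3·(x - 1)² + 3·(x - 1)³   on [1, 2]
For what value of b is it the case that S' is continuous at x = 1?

S_0'(x) = 1 + 2/3·(x + 2) + 6·(x + 2)², so S_0'(1) = 57. On the right, S_1'(1) = b, so b = 57.

57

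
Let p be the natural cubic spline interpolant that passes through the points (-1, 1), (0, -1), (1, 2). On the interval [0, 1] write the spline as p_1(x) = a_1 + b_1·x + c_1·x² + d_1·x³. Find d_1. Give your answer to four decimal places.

-1.2500

Write M_i for p''(x_i). With h_i = 1, 1 and divided differences Δ_i = -2, 3, the continuity of p' gives the tridiagonal system
  1·M_0 + 4·M_1 + 1·M_2 = 6(Δ_1 - Δ_0) = 30
Natural end conditions: M_0 = M_2 = 0.
Solving the tridiagonal system: M_0 = 0, M_1 = 15/2, M_2 = 0.
On [0, 1], with p_1(x) = a_1 + b_1·x + c_1·x² + d_1·x³: c_1 = M_1/2 = 15/4, d_1 = (M_2 - M_1)/(6h_1) = -5/4, b_1 = Δ_1 - h_1(2M_1 + M_2)/6 = 1/2.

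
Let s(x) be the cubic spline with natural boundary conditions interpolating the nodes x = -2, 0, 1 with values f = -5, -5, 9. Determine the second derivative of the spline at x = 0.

Put M_i = s'' at the i-th knot. Here h = (2, 1) and Δ = (0, 14), so the interior equations h_(i-1)·M_(i-1) + 2(h_(i-1)+h_i)·M_i + h_i·M_(i+1) = 6(Δ_i − Δ_(i-1)) read
  2·M_0 + 6·M_1 + 1·M_2 = 6(Δ_1 - Δ_0) = 84
Natural end conditions: M_0 = M_2 = 0.
Hence M_0 = 0, M_1 = 14, M_2 = 0.

14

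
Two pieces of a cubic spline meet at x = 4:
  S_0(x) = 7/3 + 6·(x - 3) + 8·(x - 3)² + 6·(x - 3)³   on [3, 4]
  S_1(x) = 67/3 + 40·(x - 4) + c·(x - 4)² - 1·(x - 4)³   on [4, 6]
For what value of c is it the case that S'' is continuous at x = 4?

26

S_0''(x) = 16 + 36·(x - 3), so S_0''(4) = 52. On the right, S_1''(4) = 2c, so c = 26.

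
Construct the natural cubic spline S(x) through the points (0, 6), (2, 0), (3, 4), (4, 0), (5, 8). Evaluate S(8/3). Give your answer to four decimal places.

With M_i denoting the second derivative at x_i, h_i = 2, 1, 1, 1, and Δ_i = (y_(i+1) − y_i)/h_i = -3, 4, -4, 8:
  2·M_0 + 6·M_1 + 1·M_2 = 6(Δ_1 - Δ_0) = 42
  1·M_1 + 4·M_2 + 1·M_3 = 6(Δ_2 - Δ_1) = -48
  1·M_2 + 4·M_3 + 1·M_4 = 6(Δ_3 - Δ_2) = 72
Natural end conditions: M_0 = M_4 = 0.
Solving: M_0 = 0, M_1 = 447/43, M_2 = -876/43, M_3 = 993/43, M_4 = 0.
On [2, 3], S(x) = 0 + 169/43·(x - 2) + 447/86·(x - 2)² - 441/86·(x - 2)³.
With (x - 2) = 2/3: S(8/3) = 440/129.

3.4109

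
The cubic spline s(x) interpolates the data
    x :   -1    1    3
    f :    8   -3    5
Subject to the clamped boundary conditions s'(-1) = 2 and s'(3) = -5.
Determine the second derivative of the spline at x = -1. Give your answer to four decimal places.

-20.1250

Let M_i = s''(x_i). Step sizes h_i = 2, 2; slopes of the chords Δ_i = (y_(i+1) - y_i)/h_i = -11/2, 4.
  2·M_0 + 8·M_1 + 2·M_2 = 6(Δ_1 - Δ_0) = 57
Clamped end conditions give two more equations: 2h_0·M_0 + h_0·M_1 = 6(Δ_0 - s'(-1)) = -45 and h_1·M_1 + 2h_1·M_2 = 6(s'(3) - Δ_1) = -54.
Hence M_0 = -161/8, M_1 = 71/4, M_2 = -179/8.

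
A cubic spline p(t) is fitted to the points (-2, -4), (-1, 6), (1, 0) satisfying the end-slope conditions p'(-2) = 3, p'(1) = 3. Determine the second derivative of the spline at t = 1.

Write σ_i for p''(x_i). With h_i = 1, 2 and divided differences Δ_i = 10, -3, the continuity of p' gives the tridiagonal system
  1·σ_0 + 6·σ_1 + 2·σ_2 = 6(Δ_1 - Δ_0) = -78
Clamped end conditions give two more equations: 2h_0·σ_0 + h_0·σ_1 = 6(Δ_0 - p'(-2)) = 42 and h_1·σ_1 + 2h_1·σ_2 = 6(p'(1) - Δ_1) = 36.
Forward elimination and back-substitution give σ_0 = 34, σ_1 = -26, σ_2 = 22.

22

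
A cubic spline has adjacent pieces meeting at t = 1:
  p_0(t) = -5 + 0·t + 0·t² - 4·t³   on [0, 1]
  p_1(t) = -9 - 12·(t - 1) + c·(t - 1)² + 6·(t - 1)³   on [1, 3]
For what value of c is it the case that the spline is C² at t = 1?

p_0''(t) = 0 - 24·t, so p_0''(1) = -24. On the right, p_1''(1) = 2c, so c = -12.

-12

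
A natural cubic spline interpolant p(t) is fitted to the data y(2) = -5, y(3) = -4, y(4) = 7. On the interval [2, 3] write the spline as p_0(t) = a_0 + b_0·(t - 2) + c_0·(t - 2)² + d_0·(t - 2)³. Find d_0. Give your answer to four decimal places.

With m_i denoting the second derivative at x_i, h_i = 1, 1, and Δ_i = (y_(i+1) − y_i)/h_i = 1, 11:
  1·m_0 + 4·m_1 + 1·m_2 = 6(Δ_1 - Δ_0) = 60
Natural end conditions: m_0 = m_2 = 0.
Hence m_0 = 0, m_1 = 15, m_2 = 0.
On [2, 3], with p_0(t) = a_0 + b_0·(t - 2) + c_0·(t - 2)² + d_0·(t - 2)³: c_0 = m_0/2 = 0, d_0 = (m_1 - m_0)/(6h_0) = 5/2, b_0 = Δ_0 - h_0(2m_0 + m_1)/6 = -3/2.

2.5000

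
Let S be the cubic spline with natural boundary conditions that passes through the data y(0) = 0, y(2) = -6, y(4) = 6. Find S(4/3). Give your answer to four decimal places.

-5.6667

With m_i denoting the second derivative at x_i, h_i = 2, 2, and Δ_i = (y_(i+1) − y_i)/h_i = -3, 6:
  2·m_0 + 8·m_1 + 2·m_2 = 6(Δ_1 - Δ_0) = 54
Natural end conditions: m_0 = m_2 = 0.
Forward elimination and back-substitution give m_0 = 0, m_1 = 27/4, m_2 = 0.
On [0, 2], S(x) = 0 - 21/4·x + 0·x² + 9/16·x³.
With x = 4/3: S(4/3) = -17/3.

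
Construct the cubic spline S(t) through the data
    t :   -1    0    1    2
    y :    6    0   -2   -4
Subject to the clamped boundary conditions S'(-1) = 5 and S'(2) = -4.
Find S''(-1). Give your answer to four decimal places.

-41.6000

Write M_i for S''(x_i). With h_i = 1, 1, 1 and divided differences Δ_i = -6, -2, -2, the continuity of S' gives the tridiagonal system
  1·M_0 + 4·M_1 + 1·M_2 = 6(Δ_1 - Δ_0) = 24
  1·M_1 + 4·M_2 + 1·M_3 = 6(Δ_2 - Δ_1) = 0
Clamped end conditions give two more equations: 2h_0·M_0 + h_0·M_1 = 6(Δ_0 - S'(-1)) = -66 and h_2·M_2 + 2h_2·M_3 = 6(S'(2) - Δ_2) = -12.
Hence M_0 = -208/5, M_1 = 86/5, M_2 = -16/5, M_3 = -22/5.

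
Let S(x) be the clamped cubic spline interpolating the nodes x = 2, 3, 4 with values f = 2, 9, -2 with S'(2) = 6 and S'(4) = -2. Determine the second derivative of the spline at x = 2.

Let σ_i = S''(x_i). Step sizes h_i = 1, 1; slopes of the chords Δ_i = (y_(i+1) - y_i)/h_i = 7, -11.
  1·σ_0 + 4·σ_1 + 1·σ_2 = 6(Δ_1 - Δ_0) = -108
Clamped end conditions give two more equations: 2h_0·σ_0 + h_0·σ_1 = 6(Δ_0 - S'(2)) = 6 and h_1·σ_1 + 2h_1·σ_2 = 6(S'(4) - Δ_1) = 54.
Forward elimination and back-substitution give σ_0 = 26, σ_1 = -46, σ_2 = 50.

26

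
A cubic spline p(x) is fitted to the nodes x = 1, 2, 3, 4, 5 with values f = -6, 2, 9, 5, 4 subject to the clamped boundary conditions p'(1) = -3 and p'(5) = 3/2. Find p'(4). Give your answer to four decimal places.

-4.2054

Put m_i = p'' at the i-th knot. Here h = (1, 1, 1, 1) and Δ = (8, 7, -4, -1), so the interior equations h_(i-1)·m_(i-1) + 2(h_(i-1)+h_i)·m_i + h_i·m_(i+1) = 6(Δ_i − Δ_(i-1)) read
  1·m_0 + 4·m_1 + 1·m_2 = 6(Δ_1 - Δ_0) = -6
  1·m_1 + 4·m_2 + 1·m_3 = 6(Δ_2 - Δ_1) = -66
  1·m_2 + 4·m_3 + 1·m_4 = 6(Δ_3 - Δ_2) = 18
Clamped end conditions give two more equations: 2h_0·m_0 + h_0·m_1 = 6(Δ_0 - p'(1)) = 66 and h_3·m_3 + 2h_3·m_4 = 6(p'(5) - Δ_3) = 15.
Solving the tridiagonal system: m_0 = 2025/56, m_1 = -177/28, m_2 = -135/8, m_3 = 219/28, m_4 = 201/56.
On [4, 5], p'(x) = b_3 + 2c_3·(x - 4) + 3d_3·(x - 4)² with b_3 = Δ_3 - h_3(2m_3 + m_4)/6 = -471/112, c_3 = m_3/2 = 219/56, d_3 = (m_4 - m_3)/(6h_3) = -79/112. So p'(4) = -471/112.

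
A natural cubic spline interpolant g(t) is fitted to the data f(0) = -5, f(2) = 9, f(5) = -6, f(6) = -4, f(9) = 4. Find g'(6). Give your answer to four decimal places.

3.2975

With σ_i denoting the second derivative at x_i, h_i = 2, 3, 1, 3, and Δ_i = (y_(i+1) − y_i)/h_i = 7, -5, 2, 8/3:
  2·σ_0 + 10·σ_1 + 3·σ_2 = 6(Δ_1 - Δ_0) = -72
  3·σ_1 + 8·σ_2 + 1·σ_3 = 6(Δ_2 - Δ_1) = 42
  1·σ_2 + 8·σ_3 + 3·σ_4 = 6(Δ_3 - Δ_2) = 4
Natural end conditions: σ_0 = σ_4 = 0.
Forward elimination and back-substitution give σ_0 = 0, σ_1 = -922/93, σ_2 = 2524/279, σ_3 = -176/279, σ_4 = 0.
On [6, 9], g'(t) = b_3 + 2c_3·(t - 6) + 3d_3·(t - 6)² with b_3 = Δ_3 - h_3(2σ_3 + σ_4)/6 = 920/279, c_3 = σ_3/2 = -88/279, d_3 = (σ_4 - σ_3)/(6h_3) = 88/2511. So g'(6) = 920/279.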